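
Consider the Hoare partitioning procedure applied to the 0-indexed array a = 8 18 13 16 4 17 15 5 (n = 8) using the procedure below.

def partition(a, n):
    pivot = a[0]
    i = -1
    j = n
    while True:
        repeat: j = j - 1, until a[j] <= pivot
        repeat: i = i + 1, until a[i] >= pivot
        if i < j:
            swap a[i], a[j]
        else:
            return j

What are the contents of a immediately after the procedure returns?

pivot = a[0] = 8; i = -1, j = 8
j→7 (a[7]=5≤8), i→0 (a[0]=8≥8); i<j, swap → 5 18 13 16 4 17 15 8
j→4 (a[4]=4≤8), i→1 (a[1]=18≥8); i<j, swap → 5 4 13 16 18 17 15 8
j→1, i→2; i≥j, return j=1. a = 5 4 13 16 18 17 15 8

5 4 13 16 18 17 15 8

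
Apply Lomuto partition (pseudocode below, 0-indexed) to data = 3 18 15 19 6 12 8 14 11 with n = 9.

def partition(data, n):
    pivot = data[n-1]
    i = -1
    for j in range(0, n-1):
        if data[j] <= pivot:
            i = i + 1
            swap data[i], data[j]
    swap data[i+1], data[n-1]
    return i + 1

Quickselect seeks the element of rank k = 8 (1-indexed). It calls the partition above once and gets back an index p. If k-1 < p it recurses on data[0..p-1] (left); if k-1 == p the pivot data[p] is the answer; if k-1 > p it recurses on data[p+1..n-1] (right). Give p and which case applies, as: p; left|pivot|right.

3; right

pivot = data[8] = 11; i = -1
j=0: data[0]=3 ≤ 11 → i=0, swap data[0],data[0] (no change) → 3 18 15 19 6 12 8 14 11
j=1: data[1]=18 > 11 → no swap
j=2: data[2]=15 > 11 → no swap
j=3: data[3]=19 > 11 → no swap
j=4: data[4]=6 ≤ 11 → i=1, swap data[1],data[4] → 3 6 15 19 18 12 8 14 11
j=5: data[5]=12 > 11 → no swap
j=6: data[6]=8 ≤ 11 → i=2, swap data[2],data[6] → 3 6 8 19 18 12 15 14 11
j=7: data[7]=14 > 11 → no swap
final swap data[3],data[8] → 3 6 8 11 18 12 15 14 19; return 3
p = 3; k-1 = 7 > 3 ⇒ right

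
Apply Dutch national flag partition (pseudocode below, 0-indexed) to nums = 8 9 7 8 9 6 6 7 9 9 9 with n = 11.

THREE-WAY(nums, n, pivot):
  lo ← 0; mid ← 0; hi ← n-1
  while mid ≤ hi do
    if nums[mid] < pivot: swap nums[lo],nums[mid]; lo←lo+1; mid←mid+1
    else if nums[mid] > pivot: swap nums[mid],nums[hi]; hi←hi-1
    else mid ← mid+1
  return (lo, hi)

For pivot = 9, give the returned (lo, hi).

(6, 10)

pivot = 9; lo=0, mid=0, hi=10
nums[mid]=8<9: swap nums[0],nums[0]; lo=1,mid=1 → 8 9 7 8 9 6 6 7 9 9 9
nums[mid]=9=9: mid=2
nums[mid]=7<9: swap nums[1],nums[2]; lo=2,mid=3 → 8 7 9 8 9 6 6 7 9 9 9
nums[mid]=8<9: swap nums[2],nums[3]; lo=3,mid=4 → 8 7 8 9 9 6 6 7 9 9 9
nums[mid]=9=9: mid=5
nums[mid]=6<9: swap nums[3],nums[5]; lo=4,mid=6 → 8 7 8 6 9 9 6 7 9 9 9
nums[mid]=6<9: swap nums[4],nums[6]; lo=5,mid=7 → 8 7 8 6 6 9 9 7 9 9 9
nums[mid]=7<9: swap nums[5],nums[7]; lo=6,mid=8 → 8 7 8 6 6 7 9 9 9 9 9
nums[mid]=9=9: mid=9
nums[mid]=9=9: mid=10
nums[mid]=9=9: mid=11
end: lo=6, hi=10; nums = 8 7 8 6 6 7 9 9 9 9 9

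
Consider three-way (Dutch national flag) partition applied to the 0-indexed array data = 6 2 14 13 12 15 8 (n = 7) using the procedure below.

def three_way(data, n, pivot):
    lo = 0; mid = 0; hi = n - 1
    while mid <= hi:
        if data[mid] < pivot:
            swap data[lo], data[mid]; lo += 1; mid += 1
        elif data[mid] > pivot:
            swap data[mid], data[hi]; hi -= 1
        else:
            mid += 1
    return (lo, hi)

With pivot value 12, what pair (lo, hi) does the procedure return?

(3, 3)

lo=0 mid=0 hi=6
6<12: swap(0,0), lo=1 mid=1 ⇒ 6 2 14 13 12 15 8
2<12: swap(1,1), lo=2 mid=2 ⇒ 6 2 14 13 12 15 8
14>12: swap(2,6), hi=5 ⇒ 6 2 8 13 12 15 14
8<12: swap(2,2), lo=3 mid=3 ⇒ 6 2 8 13 12 15 14
13>12: swap(3,5), hi=4 ⇒ 6 2 8 15 12 13 14
15>12: swap(3,4), hi=3 ⇒ 6 2 8 12 15 13 14
12=12: mid=4
done. lo=3 hi=3; data=6 2 8 12 15 13 14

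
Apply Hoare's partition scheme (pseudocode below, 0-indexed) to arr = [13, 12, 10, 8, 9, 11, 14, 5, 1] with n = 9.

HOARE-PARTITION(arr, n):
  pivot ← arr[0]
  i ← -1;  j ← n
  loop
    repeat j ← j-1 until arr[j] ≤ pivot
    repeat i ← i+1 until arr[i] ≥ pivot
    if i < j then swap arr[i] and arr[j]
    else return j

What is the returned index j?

pivot = arr[0] = 13; i = -1, j = 9
j→8 (arr[8]=1≤13), i→0 (arr[0]=13≥13); i<j, swap → [1, 12, 10, 8, 9, 11, 14, 5, 13]
j→7 (arr[7]=5≤13), i→6 (arr[6]=14≥13); i<j, swap → [1, 12, 10, 8, 9, 11, 5, 14, 13]
j→6, i→7; i≥j, return j=6. arr = [1, 12, 10, 8, 9, 11, 5, 14, 13]

6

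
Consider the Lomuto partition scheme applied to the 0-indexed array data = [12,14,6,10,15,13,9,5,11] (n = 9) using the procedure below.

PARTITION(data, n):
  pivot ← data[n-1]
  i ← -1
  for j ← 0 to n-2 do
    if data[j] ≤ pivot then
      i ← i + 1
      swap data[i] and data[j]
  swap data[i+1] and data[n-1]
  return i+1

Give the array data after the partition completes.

pivot = data[8] = 11; i = -1
j=0: data[0]=12 > 11 → no swap
j=1: data[1]=14 > 11 → no swap
j=2: data[2]=6 ≤ 11 → i=0, swap data[0],data[2] → [6,14,12,10,15,13,9,5,11]
j=3: data[3]=10 ≤ 11 → i=1, swap data[1],data[3] → [6,10,12,14,15,13,9,5,11]
j=4: data[4]=15 > 11 → no swap
j=5: data[5]=13 > 11 → no swap
j=6: data[6]=9 ≤ 11 → i=2, swap data[2],data[6] → [6,10,9,14,15,13,12,5,11]
j=7: data[7]=5 ≤ 11 → i=3, swap data[3],data[7] → [6,10,9,5,15,13,12,14,11]
final swap data[4],data[8] → [6,10,9,5,11,13,12,14,15]; return 4

[6,10,9,5,11,13,12,14,15]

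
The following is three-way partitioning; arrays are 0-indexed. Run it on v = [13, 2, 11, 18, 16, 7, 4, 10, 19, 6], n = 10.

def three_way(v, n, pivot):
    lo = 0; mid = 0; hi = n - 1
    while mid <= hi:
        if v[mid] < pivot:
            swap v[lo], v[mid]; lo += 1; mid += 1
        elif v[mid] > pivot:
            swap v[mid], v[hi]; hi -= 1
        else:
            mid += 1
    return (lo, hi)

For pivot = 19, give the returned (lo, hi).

(9, 9)

lo=0 mid=0 hi=9
13<19: swap(0,0), lo=1 mid=1 ⇒ [13, 2, 11, 18, 16, 7, 4, 10, 19, 6]
2<19: swap(1,1), lo=2 mid=2 ⇒ [13, 2, 11, 18, 16, 7, 4, 10, 19, 6]
11<19: swap(2,2), lo=3 mid=3 ⇒ [13, 2, 11, 18, 16, 7, 4, 10, 19, 6]
18<19: swap(3,3), lo=4 mid=4 ⇒ [13, 2, 11, 18, 16, 7, 4, 10, 19, 6]
16<19: swap(4,4), lo=5 mid=5 ⇒ [13, 2, 11, 18, 16, 7, 4, 10, 19, 6]
7<19: swap(5,5), lo=6 mid=6 ⇒ [13, 2, 11, 18, 16, 7, 4, 10, 19, 6]
4<19: swap(6,6), lo=7 mid=7 ⇒ [13, 2, 11, 18, 16, 7, 4, 10, 19, 6]
10<19: swap(7,7), lo=8 mid=8 ⇒ [13, 2, 11, 18, 16, 7, 4, 10, 19, 6]
19=19: mid=9
6<19: swap(8,9), lo=9 mid=10 ⇒ [13, 2, 11, 18, 16, 7, 4, 10, 6, 19]
done. lo=9 hi=9; v=[13, 2, 11, 18, 16, 7, 4, 10, 6, 19]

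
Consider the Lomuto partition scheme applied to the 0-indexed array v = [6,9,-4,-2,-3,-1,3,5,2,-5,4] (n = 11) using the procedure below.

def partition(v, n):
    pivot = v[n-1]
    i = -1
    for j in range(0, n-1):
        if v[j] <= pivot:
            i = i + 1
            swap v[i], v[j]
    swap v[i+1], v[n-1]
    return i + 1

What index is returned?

7

pivot=4, i=-1
j=0: 6>4, skip
j=1: 9>4, skip
j=2: -4≤4, i=0, swap(0,2) ⇒ [-4,9,6,-2,-3,-1,3,5,2,-5,4]
j=3: -2≤4, i=1, swap(1,3) ⇒ [-4,-2,6,9,-3,-1,3,5,2,-5,4]
j=4: -3≤4, i=2, swap(2,4) ⇒ [-4,-2,-3,9,6,-1,3,5,2,-5,4]
j=5: -1≤4, i=3, swap(3,5) ⇒ [-4,-2,-3,-1,6,9,3,5,2,-5,4]
j=6: 3≤4, i=4, swap(4,6) ⇒ [-4,-2,-3,-1,3,9,6,5,2,-5,4]
j=7: 5>4, skip
j=8: 2≤4, i=5, swap(5,8) ⇒ [-4,-2,-3,-1,3,2,6,5,9,-5,4]
j=9: -5≤4, i=6, swap(6,9) ⇒ [-4,-2,-3,-1,3,2,-5,5,9,6,4]
swap(7,10) ⇒ [-4,-2,-3,-1,3,2,-5,4,9,6,5]; return 7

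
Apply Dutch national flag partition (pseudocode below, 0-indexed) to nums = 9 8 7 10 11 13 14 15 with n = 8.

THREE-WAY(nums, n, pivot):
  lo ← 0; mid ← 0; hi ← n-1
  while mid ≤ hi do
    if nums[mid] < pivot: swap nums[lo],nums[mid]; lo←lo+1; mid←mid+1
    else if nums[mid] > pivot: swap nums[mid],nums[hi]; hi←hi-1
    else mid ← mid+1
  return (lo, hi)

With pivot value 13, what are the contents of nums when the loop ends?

pivot = 13; lo=0, mid=0, hi=7
nums[mid]=9<13: swap nums[0],nums[0]; lo=1,mid=1 → 9 8 7 10 11 13 14 15
nums[mid]=8<13: swap nums[1],nums[1]; lo=2,mid=2 → 9 8 7 10 11 13 14 15
nums[mid]=7<13: swap nums[2],nums[2]; lo=3,mid=3 → 9 8 7 10 11 13 14 15
nums[mid]=10<13: swap nums[3],nums[3]; lo=4,mid=4 → 9 8 7 10 11 13 14 15
nums[mid]=11<13: swap nums[4],nums[4]; lo=5,mid=5 → 9 8 7 10 11 13 14 15
nums[mid]=13=13: mid=6
nums[mid]=14>13: swap nums[6],nums[7]; hi=6 → 9 8 7 10 11 13 15 14
nums[mid]=15>13: swap nums[6],nums[6]; hi=5 → 9 8 7 10 11 13 15 14
end: lo=5, hi=5; nums = 9 8 7 10 11 13 15 14

9 8 7 10 11 13 15 14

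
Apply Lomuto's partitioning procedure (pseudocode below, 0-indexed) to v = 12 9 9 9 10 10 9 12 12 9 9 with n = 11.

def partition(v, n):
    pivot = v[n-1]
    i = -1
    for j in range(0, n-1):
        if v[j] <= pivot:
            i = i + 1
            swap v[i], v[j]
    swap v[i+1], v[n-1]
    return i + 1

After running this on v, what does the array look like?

9 9 9 9 9 9 12 12 12 10 10

pivot = v[10] = 9; i = -1
j=0: v[0]=12 > 9 → no swap
j=1: v[1]=9 ≤ 9 → i=0, swap v[0],v[1] → 9 12 9 9 10 10 9 12 12 9 9
j=2: v[2]=9 ≤ 9 → i=1, swap v[1],v[2] → 9 9 12 9 10 10 9 12 12 9 9
j=3: v[3]=9 ≤ 9 → i=2, swap v[2],v[3] → 9 9 9 12 10 10 9 12 12 9 9
j=4: v[4]=10 > 9 → no swap
j=5: v[5]=10 > 9 → no swap
j=6: v[6]=9 ≤ 9 → i=3, swap v[3],v[6] → 9 9 9 9 10 10 12 12 12 9 9
j=7: v[7]=12 > 9 → no swap
j=8: v[8]=12 > 9 → no swap
j=9: v[9]=9 ≤ 9 → i=4, swap v[4],v[9] → 9 9 9 9 9 10 12 12 12 10 9
final swap v[5],v[10] → 9 9 9 9 9 9 12 12 12 10 10; return 5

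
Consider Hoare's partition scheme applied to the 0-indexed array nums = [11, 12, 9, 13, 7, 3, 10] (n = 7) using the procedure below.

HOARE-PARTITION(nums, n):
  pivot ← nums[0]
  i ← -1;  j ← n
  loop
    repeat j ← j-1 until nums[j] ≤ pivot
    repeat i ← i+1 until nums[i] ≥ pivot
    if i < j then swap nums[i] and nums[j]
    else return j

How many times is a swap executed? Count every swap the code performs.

3

pivot = nums[0] = 11; i = -1, j = 7
j→6 (nums[6]=10≤11), i→0 (nums[0]=11≥11); i<j, swap → [10, 12, 9, 13, 7, 3, 11]
j→5 (nums[5]=3≤11), i→1 (nums[1]=12≥11); i<j, swap → [10, 3, 9, 13, 7, 12, 11]
j→4 (nums[4]=7≤11), i→3 (nums[3]=13≥11); i<j, swap → [10, 3, 9, 7, 13, 12, 11]
j→3, i→4; i≥j, return j=3. nums = [10, 3, 9, 7, 13, 12, 11]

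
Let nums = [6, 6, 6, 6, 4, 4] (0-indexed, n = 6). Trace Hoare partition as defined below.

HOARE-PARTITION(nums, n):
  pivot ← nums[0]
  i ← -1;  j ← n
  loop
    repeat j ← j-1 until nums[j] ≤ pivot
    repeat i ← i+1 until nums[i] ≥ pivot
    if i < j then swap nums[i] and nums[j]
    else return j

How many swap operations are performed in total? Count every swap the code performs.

3

pivot=6
j stops at 5 (4), i stops at 0 (6); swap ⇒ [4, 6, 6, 6, 4, 6]
j stops at 4 (4), i stops at 1 (6); swap ⇒ [4, 4, 6, 6, 6, 6]
j stops at 3 (6), i stops at 2 (6); swap ⇒ [4, 4, 6, 6, 6, 6]
j stops at 2, i stops at 3; i≥j ⇒ return 2. nums=[4, 4, 6, 6, 6, 6]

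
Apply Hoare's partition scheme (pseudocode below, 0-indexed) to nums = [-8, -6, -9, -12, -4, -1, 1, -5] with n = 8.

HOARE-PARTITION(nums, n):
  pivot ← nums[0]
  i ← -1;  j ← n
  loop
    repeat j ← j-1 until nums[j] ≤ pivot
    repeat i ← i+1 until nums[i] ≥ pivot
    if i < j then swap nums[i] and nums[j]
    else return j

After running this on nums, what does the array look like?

pivot=-8
j stops at 3 (-12), i stops at 0 (-8); swap ⇒ [-12, -6, -9, -8, -4, -1, 1, -5]
j stops at 2 (-9), i stops at 1 (-6); swap ⇒ [-12, -9, -6, -8, -4, -1, 1, -5]
j stops at 1, i stops at 2; i≥j ⇒ return 1. nums=[-12, -9, -6, -8, -4, -1, 1, -5]

[-12, -9, -6, -8, -4, -1, 1, -5]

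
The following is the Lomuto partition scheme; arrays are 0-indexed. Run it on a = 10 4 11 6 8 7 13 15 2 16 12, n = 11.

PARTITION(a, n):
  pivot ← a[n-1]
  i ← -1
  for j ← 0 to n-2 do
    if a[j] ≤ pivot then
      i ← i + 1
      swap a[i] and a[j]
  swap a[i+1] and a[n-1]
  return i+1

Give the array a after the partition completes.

10 4 11 6 8 7 2 12 13 16 15

pivot = a[10] = 12; i = -1
j=0: a[0]=10 ≤ 12 → i=0, swap a[0],a[0] (no change) → 10 4 11 6 8 7 13 15 2 16 12
j=1: a[1]=4 ≤ 12 → i=1, swap a[1],a[1] (no change) → 10 4 11 6 8 7 13 15 2 16 12
j=2: a[2]=11 ≤ 12 → i=2, swap a[2],a[2] (no change) → 10 4 11 6 8 7 13 15 2 16 12
j=3: a[3]=6 ≤ 12 → i=3, swap a[3],a[3] (no change) → 10 4 11 6 8 7 13 15 2 16 12
j=4: a[4]=8 ≤ 12 → i=4, swap a[4],a[4] (no change) → 10 4 11 6 8 7 13 15 2 16 12
j=5: a[5]=7 ≤ 12 → i=5, swap a[5],a[5] (no change) → 10 4 11 6 8 7 13 15 2 16 12
j=6: a[6]=13 > 12 → no swap
j=7: a[7]=15 > 12 → no swap
j=8: a[8]=2 ≤ 12 → i=6, swap a[6],a[8] → 10 4 11 6 8 7 2 15 13 16 12
j=9: a[9]=16 > 12 → no swap
final swap a[7],a[10] → 10 4 11 6 8 7 2 12 13 16 15; return 7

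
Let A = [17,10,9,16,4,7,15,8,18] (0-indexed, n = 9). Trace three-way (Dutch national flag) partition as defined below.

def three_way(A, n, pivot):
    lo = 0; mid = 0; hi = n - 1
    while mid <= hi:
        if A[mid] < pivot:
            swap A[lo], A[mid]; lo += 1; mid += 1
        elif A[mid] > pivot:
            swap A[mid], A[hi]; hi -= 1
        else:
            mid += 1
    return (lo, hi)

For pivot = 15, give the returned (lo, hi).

(5, 5)

pivot = 15; lo=0, mid=0, hi=8
A[mid]=17>15: swap A[0],A[8]; hi=7 → [18,10,9,16,4,7,15,8,17]
A[mid]=18>15: swap A[0],A[7]; hi=6 → [8,10,9,16,4,7,15,18,17]
A[mid]=8<15: swap A[0],A[0]; lo=1,mid=1 → [8,10,9,16,4,7,15,18,17]
A[mid]=10<15: swap A[1],A[1]; lo=2,mid=2 → [8,10,9,16,4,7,15,18,17]
A[mid]=9<15: swap A[2],A[2]; lo=3,mid=3 → [8,10,9,16,4,7,15,18,17]
A[mid]=16>15: swap A[3],A[6]; hi=5 → [8,10,9,15,4,7,16,18,17]
A[mid]=15=15: mid=4
A[mid]=4<15: swap A[3],A[4]; lo=4,mid=5 → [8,10,9,4,15,7,16,18,17]
A[mid]=7<15: swap A[4],A[5]; lo=5,mid=6 → [8,10,9,4,7,15,16,18,17]
end: lo=5, hi=5; A = [8,10,9,4,7,15,16,18,17]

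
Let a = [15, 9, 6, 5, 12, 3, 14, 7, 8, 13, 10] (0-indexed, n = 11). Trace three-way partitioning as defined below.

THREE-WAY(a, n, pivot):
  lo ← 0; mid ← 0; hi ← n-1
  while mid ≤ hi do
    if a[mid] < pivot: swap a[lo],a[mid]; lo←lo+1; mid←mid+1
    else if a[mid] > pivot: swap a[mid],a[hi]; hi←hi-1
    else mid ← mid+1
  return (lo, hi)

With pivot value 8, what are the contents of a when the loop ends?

[7, 6, 5, 3, 8, 14, 12, 9, 13, 10, 15]

lo=0 mid=0 hi=10
15>8: swap(0,10), hi=9 ⇒ [10, 9, 6, 5, 12, 3, 14, 7, 8, 13, 15]
10>8: swap(0,9), hi=8 ⇒ [13, 9, 6, 5, 12, 3, 14, 7, 8, 10, 15]
13>8: swap(0,8), hi=7 ⇒ [8, 9, 6, 5, 12, 3, 14, 7, 13, 10, 15]
8=8: mid=1
9>8: swap(1,7), hi=6 ⇒ [8, 7, 6, 5, 12, 3, 14, 9, 13, 10, 15]
7<8: swap(0,1), lo=1 mid=2 ⇒ [7, 8, 6, 5, 12, 3, 14, 9, 13, 10, 15]
6<8: swap(1,2), lo=2 mid=3 ⇒ [7, 6, 8, 5, 12, 3, 14, 9, 13, 10, 15]
5<8: swap(2,3), lo=3 mid=4 ⇒ [7, 6, 5, 8, 12, 3, 14, 9, 13, 10, 15]
12>8: swap(4,6), hi=5 ⇒ [7, 6, 5, 8, 14, 3, 12, 9, 13, 10, 15]
14>8: swap(4,5), hi=4 ⇒ [7, 6, 5, 8, 3, 14, 12, 9, 13, 10, 15]
3<8: swap(3,4), lo=4 mid=5 ⇒ [7, 6, 5, 3, 8, 14, 12, 9, 13, 10, 15]
done. lo=4 hi=4; a=[7, 6, 5, 3, 8, 14, 12, 9, 13, 10, 15]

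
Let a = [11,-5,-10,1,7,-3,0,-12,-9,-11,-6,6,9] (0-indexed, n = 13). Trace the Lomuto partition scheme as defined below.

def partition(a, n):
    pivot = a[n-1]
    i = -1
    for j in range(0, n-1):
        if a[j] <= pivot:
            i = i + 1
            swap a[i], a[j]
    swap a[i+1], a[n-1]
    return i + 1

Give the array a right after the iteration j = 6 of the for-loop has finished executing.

[-5,-10,1,7,-3,0,11,-12,-9,-11,-6,6,9]

pivot=9, i=-1
j=0: 11>9, skip
j=1: -5≤9, i=0, swap(0,1) ⇒ [-5,11,-10,1,7,-3,0,-12,-9,-11,-6,6,9]
j=2: -10≤9, i=1, swap(1,2) ⇒ [-5,-10,11,1,7,-3,0,-12,-9,-11,-6,6,9]
j=3: 1≤9, i=2, swap(2,3) ⇒ [-5,-10,1,11,7,-3,0,-12,-9,-11,-6,6,9]
j=4: 7≤9, i=3, swap(3,4) ⇒ [-5,-10,1,7,11,-3,0,-12,-9,-11,-6,6,9]
j=5: -3≤9, i=4, swap(4,5) ⇒ [-5,-10,1,7,-3,11,0,-12,-9,-11,-6,6,9]
j=6: 0≤9, i=5, swap(5,6) ⇒ [-5,-10,1,7,-3,0,11,-12,-9,-11,-6,6,9]
(after j=6) a = [-5,-10,1,7,-3,0,11,-12,-9,-11,-6,6,9]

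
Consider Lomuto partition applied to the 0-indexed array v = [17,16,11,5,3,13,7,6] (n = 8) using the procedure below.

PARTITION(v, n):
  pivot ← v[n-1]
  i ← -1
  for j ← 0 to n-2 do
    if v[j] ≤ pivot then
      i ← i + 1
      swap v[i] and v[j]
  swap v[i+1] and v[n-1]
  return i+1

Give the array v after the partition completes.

pivot=6, i=-1
j=0: 17>6, skip
j=1: 16>6, skip
j=2: 11>6, skip
j=3: 5≤6, i=0, swap(0,3) ⇒ [5,16,11,17,3,13,7,6]
j=4: 3≤6, i=1, swap(1,4) ⇒ [5,3,11,17,16,13,7,6]
j=5: 13>6, skip
j=6: 7>6, skip
swap(2,7) ⇒ [5,3,6,17,16,13,7,11]; return 2

[5,3,6,17,16,13,7,11]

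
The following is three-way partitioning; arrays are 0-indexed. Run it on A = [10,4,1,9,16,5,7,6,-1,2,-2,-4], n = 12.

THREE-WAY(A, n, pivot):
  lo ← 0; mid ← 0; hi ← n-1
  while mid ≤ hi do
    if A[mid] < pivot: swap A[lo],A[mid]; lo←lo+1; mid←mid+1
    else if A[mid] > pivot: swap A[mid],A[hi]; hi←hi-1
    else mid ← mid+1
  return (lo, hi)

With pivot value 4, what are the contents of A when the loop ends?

[-4,1,-2,2,-1,4,6,7,5,16,9,10]

lo=0 mid=0 hi=11
10>4: swap(0,11), hi=10 ⇒ [-4,4,1,9,16,5,7,6,-1,2,-2,10]
-4<4: swap(0,0), lo=1 mid=1 ⇒ [-4,4,1,9,16,5,7,6,-1,2,-2,10]
4=4: mid=2
1<4: swap(1,2), lo=2 mid=3 ⇒ [-4,1,4,9,16,5,7,6,-1,2,-2,10]
9>4: swap(3,10), hi=9 ⇒ [-4,1,4,-2,16,5,7,6,-1,2,9,10]
-2<4: swap(2,3), lo=3 mid=4 ⇒ [-4,1,-2,4,16,5,7,6,-1,2,9,10]
16>4: swap(4,9), hi=8 ⇒ [-4,1,-2,4,2,5,7,6,-1,16,9,10]
2<4: swap(3,4), lo=4 mid=5 ⇒ [-4,1,-2,2,4,5,7,6,-1,16,9,10]
5>4: swap(5,8), hi=7 ⇒ [-4,1,-2,2,4,-1,7,6,5,16,9,10]
-1<4: swap(4,5), lo=5 mid=6 ⇒ [-4,1,-2,2,-1,4,7,6,5,16,9,10]
7>4: swap(6,7), hi=6 ⇒ [-4,1,-2,2,-1,4,6,7,5,16,9,10]
6>4: swap(6,6), hi=5 ⇒ [-4,1,-2,2,-1,4,6,7,5,16,9,10]
done. lo=5 hi=5; A=[-4,1,-2,2,-1,4,6,7,5,16,9,10]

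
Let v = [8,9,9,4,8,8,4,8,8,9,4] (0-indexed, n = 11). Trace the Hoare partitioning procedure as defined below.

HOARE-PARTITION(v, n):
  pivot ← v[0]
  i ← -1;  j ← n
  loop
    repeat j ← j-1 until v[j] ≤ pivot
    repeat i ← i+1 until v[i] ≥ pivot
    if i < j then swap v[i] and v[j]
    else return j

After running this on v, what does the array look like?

pivot = v[0] = 8; i = -1, j = 11
j→10 (v[10]=4≤8), i→0 (v[0]=8≥8); i<j, swap → [4,9,9,4,8,8,4,8,8,9,8]
j→8 (v[8]=8≤8), i→1 (v[1]=9≥8); i<j, swap → [4,8,9,4,8,8,4,8,9,9,8]
j→7 (v[7]=8≤8), i→2 (v[2]=9≥8); i<j, swap → [4,8,8,4,8,8,4,9,9,9,8]
j→6 (v[6]=4≤8), i→4 (v[4]=8≥8); i<j, swap → [4,8,8,4,4,8,8,9,9,9,8]
j→5, i→5; i≥j, return j=5. v = [4,8,8,4,4,8,8,9,9,9,8]

[4,8,8,4,4,8,8,9,9,9,8]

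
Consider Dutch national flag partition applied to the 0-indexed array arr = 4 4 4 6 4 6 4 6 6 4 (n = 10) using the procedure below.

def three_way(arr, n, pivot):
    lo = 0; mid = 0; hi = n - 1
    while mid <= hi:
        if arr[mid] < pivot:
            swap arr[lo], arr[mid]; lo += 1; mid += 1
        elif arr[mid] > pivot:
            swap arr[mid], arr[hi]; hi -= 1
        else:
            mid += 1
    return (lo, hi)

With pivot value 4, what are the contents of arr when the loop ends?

4 4 4 4 4 4 6 6 6 6

lo=0 mid=0 hi=9
4=4: mid=1
4=4: mid=2
4=4: mid=3
6>4: swap(3,9), hi=8 ⇒ 4 4 4 4 4 6 4 6 6 6
4=4: mid=4
4=4: mid=5
6>4: swap(5,8), hi=7 ⇒ 4 4 4 4 4 6 4 6 6 6
6>4: swap(5,7), hi=6 ⇒ 4 4 4 4 4 6 4 6 6 6
6>4: swap(5,6), hi=5 ⇒ 4 4 4 4 4 4 6 6 6 6
4=4: mid=6
done. lo=0 hi=5; arr=4 4 4 4 4 4 6 6 6 6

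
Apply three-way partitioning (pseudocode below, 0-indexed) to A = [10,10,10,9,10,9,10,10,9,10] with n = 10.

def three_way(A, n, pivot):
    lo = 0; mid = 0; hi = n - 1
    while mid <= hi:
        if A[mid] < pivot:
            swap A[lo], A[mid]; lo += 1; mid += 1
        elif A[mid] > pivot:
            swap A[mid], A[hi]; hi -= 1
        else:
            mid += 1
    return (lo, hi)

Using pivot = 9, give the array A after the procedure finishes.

pivot = 9; lo=0, mid=0, hi=9
A[mid]=10>9: swap A[0],A[9]; hi=8 → [10,10,10,9,10,9,10,10,9,10]
A[mid]=10>9: swap A[0],A[8]; hi=7 → [9,10,10,9,10,9,10,10,10,10]
A[mid]=9=9: mid=1
A[mid]=10>9: swap A[1],A[7]; hi=6 → [9,10,10,9,10,9,10,10,10,10]
A[mid]=10>9: swap A[1],A[6]; hi=5 → [9,10,10,9,10,9,10,10,10,10]
A[mid]=10>9: swap A[1],A[5]; hi=4 → [9,9,10,9,10,10,10,10,10,10]
A[mid]=9=9: mid=2
A[mid]=10>9: swap A[2],A[4]; hi=3 → [9,9,10,9,10,10,10,10,10,10]
A[mid]=10>9: swap A[2],A[3]; hi=2 → [9,9,9,10,10,10,10,10,10,10]
A[mid]=9=9: mid=3
end: lo=0, hi=2; A = [9,9,9,10,10,10,10,10,10,10]

[9,9,9,10,10,10,10,10,10,10]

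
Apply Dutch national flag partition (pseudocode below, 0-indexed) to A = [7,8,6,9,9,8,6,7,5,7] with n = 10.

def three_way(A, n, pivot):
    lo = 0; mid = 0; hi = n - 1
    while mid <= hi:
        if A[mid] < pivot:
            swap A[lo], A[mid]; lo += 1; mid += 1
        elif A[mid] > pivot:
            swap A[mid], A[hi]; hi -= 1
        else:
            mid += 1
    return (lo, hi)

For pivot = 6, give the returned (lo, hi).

pivot = 6; lo=0, mid=0, hi=9
A[mid]=7>6: swap A[0],A[9]; hi=8 → [7,8,6,9,9,8,6,7,5,7]
A[mid]=7>6: swap A[0],A[8]; hi=7 → [5,8,6,9,9,8,6,7,7,7]
A[mid]=5<6: swap A[0],A[0]; lo=1,mid=1 → [5,8,6,9,9,8,6,7,7,7]
A[mid]=8>6: swap A[1],A[7]; hi=6 → [5,7,6,9,9,8,6,8,7,7]
A[mid]=7>6: swap A[1],A[6]; hi=5 → [5,6,6,9,9,8,7,8,7,7]
A[mid]=6=6: mid=2
A[mid]=6=6: mid=3
A[mid]=9>6: swap A[3],A[5]; hi=4 → [5,6,6,8,9,9,7,8,7,7]
A[mid]=8>6: swap A[3],A[4]; hi=3 → [5,6,6,9,8,9,7,8,7,7]
A[mid]=9>6: swap A[3],A[3]; hi=2 → [5,6,6,9,8,9,7,8,7,7]
end: lo=1, hi=2; A = [5,6,6,9,8,9,7,8,7,7]

(1, 2)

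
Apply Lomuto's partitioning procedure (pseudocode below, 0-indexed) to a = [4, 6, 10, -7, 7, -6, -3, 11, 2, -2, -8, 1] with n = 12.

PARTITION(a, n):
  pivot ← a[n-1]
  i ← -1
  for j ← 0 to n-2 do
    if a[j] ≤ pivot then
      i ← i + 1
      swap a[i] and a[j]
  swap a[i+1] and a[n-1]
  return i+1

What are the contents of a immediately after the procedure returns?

pivot=1, i=-1
j=0: 4>1, skip
j=1: 6>1, skip
j=2: 10>1, skip
j=3: -7≤1, i=0, swap(0,3) ⇒ [-7, 6, 10, 4, 7, -6, -3, 11, 2, -2, -8, 1]
j=4: 7>1, skip
j=5: -6≤1, i=1, swap(1,5) ⇒ [-7, -6, 10, 4, 7, 6, -3, 11, 2, -2, -8, 1]
j=6: -3≤1, i=2, swap(2,6) ⇒ [-7, -6, -3, 4, 7, 6, 10, 11, 2, -2, -8, 1]
j=7: 11>1, skip
j=8: 2>1, skip
j=9: -2≤1, i=3, swap(3,9) ⇒ [-7, -6, -3, -2, 7, 6, 10, 11, 2, 4, -8, 1]
j=10: -8≤1, i=4, swap(4,10) ⇒ [-7, -6, -3, -2, -8, 6, 10, 11, 2, 4, 7, 1]
swap(5,11) ⇒ [-7, -6, -3, -2, -8, 1, 10, 11, 2, 4, 7, 6]; return 5

[-7, -6, -3, -2, -8, 1, 10, 11, 2, 4, 7, 6]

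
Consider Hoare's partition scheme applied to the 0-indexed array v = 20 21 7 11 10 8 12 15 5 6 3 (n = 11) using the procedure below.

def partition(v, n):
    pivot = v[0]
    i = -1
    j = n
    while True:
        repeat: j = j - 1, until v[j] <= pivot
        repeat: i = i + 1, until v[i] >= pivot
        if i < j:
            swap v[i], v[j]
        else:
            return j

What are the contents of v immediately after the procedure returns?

pivot = v[0] = 20; i = -1, j = 11
j→10 (v[10]=3≤20), i→0 (v[0]=20≥20); i<j, swap → 3 21 7 11 10 8 12 15 5 6 20
j→9 (v[9]=6≤20), i→1 (v[1]=21≥20); i<j, swap → 3 6 7 11 10 8 12 15 5 21 20
j→8, i→9; i≥j, return j=8. v = 3 6 7 11 10 8 12 15 5 21 20

3 6 7 11 10 8 12 15 5 21 20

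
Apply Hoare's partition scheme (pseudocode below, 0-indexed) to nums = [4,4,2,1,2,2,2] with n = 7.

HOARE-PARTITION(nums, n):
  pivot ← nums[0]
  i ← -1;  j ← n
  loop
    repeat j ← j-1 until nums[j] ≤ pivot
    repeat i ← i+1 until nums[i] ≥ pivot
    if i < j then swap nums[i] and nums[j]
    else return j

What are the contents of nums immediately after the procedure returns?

pivot = nums[0] = 4; i = -1, j = 7
j→6 (nums[6]=2≤4), i→0 (nums[0]=4≥4); i<j, swap → [2,4,2,1,2,2,4]
j→5 (nums[5]=2≤4), i→1 (nums[1]=4≥4); i<j, swap → [2,2,2,1,2,4,4]
j→4, i→5; i≥j, return j=4. nums = [2,2,2,1,2,4,4]

[2,2,2,1,2,4,4]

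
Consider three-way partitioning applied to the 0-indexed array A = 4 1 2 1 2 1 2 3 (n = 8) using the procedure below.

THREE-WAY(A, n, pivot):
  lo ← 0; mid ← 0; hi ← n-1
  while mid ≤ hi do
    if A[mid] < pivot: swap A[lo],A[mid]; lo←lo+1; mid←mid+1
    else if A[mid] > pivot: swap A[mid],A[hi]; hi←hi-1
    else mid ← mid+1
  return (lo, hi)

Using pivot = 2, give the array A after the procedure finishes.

pivot = 2; lo=0, mid=0, hi=7
A[mid]=4>2: swap A[0],A[7]; hi=6 → 3 1 2 1 2 1 2 4
A[mid]=3>2: swap A[0],A[6]; hi=5 → 2 1 2 1 2 1 3 4
A[mid]=2=2: mid=1
A[mid]=1<2: swap A[0],A[1]; lo=1,mid=2 → 1 2 2 1 2 1 3 4
A[mid]=2=2: mid=3
A[mid]=1<2: swap A[1],A[3]; lo=2,mid=4 → 1 1 2 2 2 1 3 4
A[mid]=2=2: mid=5
A[mid]=1<2: swap A[2],A[5]; lo=3,mid=6 → 1 1 1 2 2 2 3 4
end: lo=3, hi=5; A = 1 1 1 2 2 2 3 4

1 1 1 2 2 2 3 4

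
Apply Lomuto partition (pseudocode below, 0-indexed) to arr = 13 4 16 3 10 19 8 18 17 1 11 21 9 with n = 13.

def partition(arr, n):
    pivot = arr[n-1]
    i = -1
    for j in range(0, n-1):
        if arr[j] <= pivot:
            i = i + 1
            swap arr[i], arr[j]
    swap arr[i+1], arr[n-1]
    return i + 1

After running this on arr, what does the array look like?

4 3 8 1 9 19 16 18 17 13 11 21 10

pivot = arr[12] = 9; i = -1
j=0: arr[0]=13 > 9 → no swap
j=1: arr[1]=4 ≤ 9 → i=0, swap arr[0],arr[1] → 4 13 16 3 10 19 8 18 17 1 11 21 9
j=2: arr[2]=16 > 9 → no swap
j=3: arr[3]=3 ≤ 9 → i=1, swap arr[1],arr[3] → 4 3 16 13 10 19 8 18 17 1 11 21 9
j=4: arr[4]=10 > 9 → no swap
j=5: arr[5]=19 > 9 → no swap
j=6: arr[6]=8 ≤ 9 → i=2, swap arr[2],arr[6] → 4 3 8 13 10 19 16 18 17 1 11 21 9
j=7: arr[7]=18 > 9 → no swap
j=8: arr[8]=17 > 9 → no swap
j=9: arr[9]=1 ≤ 9 → i=3, swap arr[3],arr[9] → 4 3 8 1 10 19 16 18 17 13 11 21 9
j=10: arr[10]=11 > 9 → no swap
j=11: arr[11]=21 > 9 → no swap
final swap arr[4],arr[12] → 4 3 8 1 9 19 16 18 17 13 11 21 10; return 4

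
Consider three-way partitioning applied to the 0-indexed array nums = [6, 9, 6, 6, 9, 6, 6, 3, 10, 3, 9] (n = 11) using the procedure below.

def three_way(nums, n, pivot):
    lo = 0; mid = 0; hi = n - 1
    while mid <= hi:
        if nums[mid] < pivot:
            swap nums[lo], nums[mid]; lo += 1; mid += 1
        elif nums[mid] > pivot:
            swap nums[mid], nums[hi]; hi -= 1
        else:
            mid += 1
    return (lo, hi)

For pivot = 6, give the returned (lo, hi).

(2, 6)

lo=0 mid=0 hi=10
6=6: mid=1
9>6: swap(1,10), hi=9 ⇒ [6, 9, 6, 6, 9, 6, 6, 3, 10, 3, 9]
9>6: swap(1,9), hi=8 ⇒ [6, 3, 6, 6, 9, 6, 6, 3, 10, 9, 9]
3<6: swap(0,1), lo=1 mid=2 ⇒ [3, 6, 6, 6, 9, 6, 6, 3, 10, 9, 9]
6=6: mid=3
6=6: mid=4
9>6: swap(4,8), hi=7 ⇒ [3, 6, 6, 6, 10, 6, 6, 3, 9, 9, 9]
10>6: swap(4,7), hi=6 ⇒ [3, 6, 6, 6, 3, 6, 6, 10, 9, 9, 9]
3<6: swap(1,4), lo=2 mid=5 ⇒ [3, 3, 6, 6, 6, 6, 6, 10, 9, 9, 9]
6=6: mid=6
6=6: mid=7
done. lo=2 hi=6; nums=[3, 3, 6, 6, 6, 6, 6, 10, 9, 9, 9]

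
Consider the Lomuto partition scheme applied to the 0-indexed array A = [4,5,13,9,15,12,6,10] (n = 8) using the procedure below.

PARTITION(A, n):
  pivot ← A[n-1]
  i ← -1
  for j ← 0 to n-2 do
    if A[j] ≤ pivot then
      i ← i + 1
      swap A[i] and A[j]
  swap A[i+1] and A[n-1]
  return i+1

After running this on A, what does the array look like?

[4,5,9,6,10,12,13,15]

pivot=10, i=-1
j=0: 4≤10, i=0, swap(0,0) ⇒ [4,5,13,9,15,12,6,10]
j=1: 5≤10, i=1, swap(1,1) ⇒ [4,5,13,9,15,12,6,10]
j=2: 13>10, skip
j=3: 9≤10, i=2, swap(2,3) ⇒ [4,5,9,13,15,12,6,10]
j=4: 15>10, skip
j=5: 12>10, skip
j=6: 6≤10, i=3, swap(3,6) ⇒ [4,5,9,6,15,12,13,10]
swap(4,7) ⇒ [4,5,9,6,10,12,13,15]; return 4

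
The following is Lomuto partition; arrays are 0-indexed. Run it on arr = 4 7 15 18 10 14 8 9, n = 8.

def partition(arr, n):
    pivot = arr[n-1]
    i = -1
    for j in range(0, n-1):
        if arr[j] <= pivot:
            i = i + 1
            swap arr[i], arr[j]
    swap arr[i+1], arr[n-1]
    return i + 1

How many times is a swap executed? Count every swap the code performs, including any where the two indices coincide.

pivot=9, i=-1
j=0: 4≤9, i=0, swap(0,0) ⇒ 4 7 15 18 10 14 8 9
j=1: 7≤9, i=1, swap(1,1) ⇒ 4 7 15 18 10 14 8 9
j=2: 15>9, skip
j=3: 18>9, skip
j=4: 10>9, skip
j=5: 14>9, skip
j=6: 8≤9, i=2, swap(2,6) ⇒ 4 7 8 18 10 14 15 9
swap(3,7) ⇒ 4 7 8 9 10 14 15 18; return 3

4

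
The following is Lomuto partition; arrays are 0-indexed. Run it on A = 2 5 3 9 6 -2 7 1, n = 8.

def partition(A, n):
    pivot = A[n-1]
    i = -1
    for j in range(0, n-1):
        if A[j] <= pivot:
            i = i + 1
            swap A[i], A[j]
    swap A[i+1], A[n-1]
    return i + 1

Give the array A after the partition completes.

pivot=1, i=-1
j=0: 2>1, skip
j=1: 5>1, skip
j=2: 3>1, skip
j=3: 9>1, skip
j=4: 6>1, skip
j=5: -2≤1, i=0, swap(0,5) ⇒ -2 5 3 9 6 2 7 1
j=6: 7>1, skip
swap(1,7) ⇒ -2 1 3 9 6 2 7 5; return 1

-2 1 3 9 6 2 7 5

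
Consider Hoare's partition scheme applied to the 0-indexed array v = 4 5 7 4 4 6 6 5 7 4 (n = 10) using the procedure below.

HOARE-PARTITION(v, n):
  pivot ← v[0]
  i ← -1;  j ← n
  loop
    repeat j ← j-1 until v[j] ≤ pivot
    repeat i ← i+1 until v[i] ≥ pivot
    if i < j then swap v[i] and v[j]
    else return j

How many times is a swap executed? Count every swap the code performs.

3

pivot=4
j stops at 9 (4), i stops at 0 (4); swap ⇒ 4 5 7 4 4 6 6 5 7 4
j stops at 4 (4), i stops at 1 (5); swap ⇒ 4 4 7 4 5 6 6 5 7 4
j stops at 3 (4), i stops at 2 (7); swap ⇒ 4 4 4 7 5 6 6 5 7 4
j stops at 2, i stops at 3; i≥j ⇒ return 2. v=4 4 4 7 5 6 6 5 7 4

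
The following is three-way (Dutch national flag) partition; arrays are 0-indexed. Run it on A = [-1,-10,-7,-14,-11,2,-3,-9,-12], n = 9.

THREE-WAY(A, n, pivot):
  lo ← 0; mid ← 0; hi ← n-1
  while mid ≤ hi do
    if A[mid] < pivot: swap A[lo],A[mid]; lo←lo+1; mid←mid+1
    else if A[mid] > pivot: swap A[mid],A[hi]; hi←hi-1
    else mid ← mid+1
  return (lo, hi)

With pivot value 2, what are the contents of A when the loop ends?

lo=0 mid=0 hi=8
-1<2: swap(0,0), lo=1 mid=1 ⇒ [-1,-10,-7,-14,-11,2,-3,-9,-12]
-10<2: swap(1,1), lo=2 mid=2 ⇒ [-1,-10,-7,-14,-11,2,-3,-9,-12]
-7<2: swap(2,2), lo=3 mid=3 ⇒ [-1,-10,-7,-14,-11,2,-3,-9,-12]
-14<2: swap(3,3), lo=4 mid=4 ⇒ [-1,-10,-7,-14,-11,2,-3,-9,-12]
-11<2: swap(4,4), lo=5 mid=5 ⇒ [-1,-10,-7,-14,-11,2,-3,-9,-12]
2=2: mid=6
-3<2: swap(5,6), lo=6 mid=7 ⇒ [-1,-10,-7,-14,-11,-3,2,-9,-12]
-9<2: swap(6,7), lo=7 mid=8 ⇒ [-1,-10,-7,-14,-11,-3,-9,2,-12]
-12<2: swap(7,8), lo=8 mid=9 ⇒ [-1,-10,-7,-14,-11,-3,-9,-12,2]
done. lo=8 hi=8; A=[-1,-10,-7,-14,-11,-3,-9,-12,2]

[-1,-10,-7,-14,-11,-3,-9,-12,2]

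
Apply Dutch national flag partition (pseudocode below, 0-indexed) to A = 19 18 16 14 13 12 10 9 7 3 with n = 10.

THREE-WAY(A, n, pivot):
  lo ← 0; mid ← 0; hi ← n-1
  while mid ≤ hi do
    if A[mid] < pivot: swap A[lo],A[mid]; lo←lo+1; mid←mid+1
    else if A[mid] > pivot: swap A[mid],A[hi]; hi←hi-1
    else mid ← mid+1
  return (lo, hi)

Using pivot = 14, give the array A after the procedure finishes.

3 7 9 13 12 10 14 16 18 19

pivot = 14; lo=0, mid=0, hi=9
A[mid]=19>14: swap A[0],A[9]; hi=8 → 3 18 16 14 13 12 10 9 7 19
A[mid]=3<14: swap A[0],A[0]; lo=1,mid=1 → 3 18 16 14 13 12 10 9 7 19
A[mid]=18>14: swap A[1],A[8]; hi=7 → 3 7 16 14 13 12 10 9 18 19
A[mid]=7<14: swap A[1],A[1]; lo=2,mid=2 → 3 7 16 14 13 12 10 9 18 19
A[mid]=16>14: swap A[2],A[7]; hi=6 → 3 7 9 14 13 12 10 16 18 19
A[mid]=9<14: swap A[2],A[2]; lo=3,mid=3 → 3 7 9 14 13 12 10 16 18 19
A[mid]=14=14: mid=4
A[mid]=13<14: swap A[3],A[4]; lo=4,mid=5 → 3 7 9 13 14 12 10 16 18 19
A[mid]=12<14: swap A[4],A[5]; lo=5,mid=6 → 3 7 9 13 12 14 10 16 18 19
A[mid]=10<14: swap A[5],A[6]; lo=6,mid=7 → 3 7 9 13 12 10 14 16 18 19
end: lo=6, hi=6; A = 3 7 9 13 12 10 14 16 18 19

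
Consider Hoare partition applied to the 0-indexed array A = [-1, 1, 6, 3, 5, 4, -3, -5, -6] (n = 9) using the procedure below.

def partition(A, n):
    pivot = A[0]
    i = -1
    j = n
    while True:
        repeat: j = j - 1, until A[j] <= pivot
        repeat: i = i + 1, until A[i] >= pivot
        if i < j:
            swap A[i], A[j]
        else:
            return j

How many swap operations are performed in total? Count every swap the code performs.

3

pivot = A[0] = -1; i = -1, j = 9
j→8 (A[8]=-6≤-1), i→0 (A[0]=-1≥-1); i<j, swap → [-6, 1, 6, 3, 5, 4, -3, -5, -1]
j→7 (A[7]=-5≤-1), i→1 (A[1]=1≥-1); i<j, swap → [-6, -5, 6, 3, 5, 4, -3, 1, -1]
j→6 (A[6]=-3≤-1), i→2 (A[2]=6≥-1); i<j, swap → [-6, -5, -3, 3, 5, 4, 6, 1, -1]
j→2, i→3; i≥j, return j=2. A = [-6, -5, -3, 3, 5, 4, 6, 1, -1]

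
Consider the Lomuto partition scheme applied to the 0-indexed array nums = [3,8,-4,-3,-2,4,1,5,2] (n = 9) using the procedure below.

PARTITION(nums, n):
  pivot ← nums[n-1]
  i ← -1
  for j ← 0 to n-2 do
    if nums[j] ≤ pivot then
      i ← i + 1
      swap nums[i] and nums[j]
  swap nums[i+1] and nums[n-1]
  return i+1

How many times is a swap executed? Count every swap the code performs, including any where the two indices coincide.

pivot = nums[8] = 2; i = -1
j=0: nums[0]=3 > 2 → no swap
j=1: nums[1]=8 > 2 → no swap
j=2: nums[2]=-4 ≤ 2 → i=0, swap nums[0],nums[2] → [-4,8,3,-3,-2,4,1,5,2]
j=3: nums[3]=-3 ≤ 2 → i=1, swap nums[1],nums[3] → [-4,-3,3,8,-2,4,1,5,2]
j=4: nums[4]=-2 ≤ 2 → i=2, swap nums[2],nums[4] → [-4,-3,-2,8,3,4,1,5,2]
j=5: nums[5]=4 > 2 → no swap
j=6: nums[6]=1 ≤ 2 → i=3, swap nums[3],nums[6] → [-4,-3,-2,1,3,4,8,5,2]
j=7: nums[7]=5 > 2 → no swap
final swap nums[4],nums[8] → [-4,-3,-2,1,2,4,8,5,3]; return 4

5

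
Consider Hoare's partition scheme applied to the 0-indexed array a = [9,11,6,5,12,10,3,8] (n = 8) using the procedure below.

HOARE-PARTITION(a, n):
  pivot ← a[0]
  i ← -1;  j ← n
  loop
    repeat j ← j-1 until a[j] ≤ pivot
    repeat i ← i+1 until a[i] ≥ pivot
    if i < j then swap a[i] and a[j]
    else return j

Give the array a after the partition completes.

[8,3,6,5,12,10,11,9]

pivot = a[0] = 9; i = -1, j = 8
j→7 (a[7]=8≤9), i→0 (a[0]=9≥9); i<j, swap → [8,11,6,5,12,10,3,9]
j→6 (a[6]=3≤9), i→1 (a[1]=11≥9); i<j, swap → [8,3,6,5,12,10,11,9]
j→3, i→4; i≥j, return j=3. a = [8,3,6,5,12,10,11,9]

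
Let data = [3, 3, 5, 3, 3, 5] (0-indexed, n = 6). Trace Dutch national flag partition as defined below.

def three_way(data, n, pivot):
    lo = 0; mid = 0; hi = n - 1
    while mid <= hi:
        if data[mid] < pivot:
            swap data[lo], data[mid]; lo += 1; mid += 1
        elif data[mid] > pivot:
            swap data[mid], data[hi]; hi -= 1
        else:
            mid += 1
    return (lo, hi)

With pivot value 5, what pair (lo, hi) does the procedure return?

(4, 5)

lo=0 mid=0 hi=5
3<5: swap(0,0), lo=1 mid=1 ⇒ [3, 3, 5, 3, 3, 5]
3<5: swap(1,1), lo=2 mid=2 ⇒ [3, 3, 5, 3, 3, 5]
5=5: mid=3
3<5: swap(2,3), lo=3 mid=4 ⇒ [3, 3, 3, 5, 3, 5]
3<5: swap(3,4), lo=4 mid=5 ⇒ [3, 3, 3, 3, 5, 5]
5=5: mid=6
done. lo=4 hi=5; data=[3, 3, 3, 3, 5, 5]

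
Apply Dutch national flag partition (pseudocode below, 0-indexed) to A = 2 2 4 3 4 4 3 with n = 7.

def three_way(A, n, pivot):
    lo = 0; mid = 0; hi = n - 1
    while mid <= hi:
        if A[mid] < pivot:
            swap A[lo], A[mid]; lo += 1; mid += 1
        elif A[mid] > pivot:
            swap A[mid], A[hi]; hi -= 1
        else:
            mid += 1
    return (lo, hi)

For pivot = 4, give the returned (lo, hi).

pivot = 4; lo=0, mid=0, hi=6
A[mid]=2<4: swap A[0],A[0]; lo=1,mid=1 → 2 2 4 3 4 4 3
A[mid]=2<4: swap A[1],A[1]; lo=2,mid=2 → 2 2 4 3 4 4 3
A[mid]=4=4: mid=3
A[mid]=3<4: swap A[2],A[3]; lo=3,mid=4 → 2 2 3 4 4 4 3
A[mid]=4=4: mid=5
A[mid]=4=4: mid=6
A[mid]=3<4: swap A[3],A[6]; lo=4,mid=7 → 2 2 3 3 4 4 4
end: lo=4, hi=6; A = 2 2 3 3 4 4 4

(4, 6)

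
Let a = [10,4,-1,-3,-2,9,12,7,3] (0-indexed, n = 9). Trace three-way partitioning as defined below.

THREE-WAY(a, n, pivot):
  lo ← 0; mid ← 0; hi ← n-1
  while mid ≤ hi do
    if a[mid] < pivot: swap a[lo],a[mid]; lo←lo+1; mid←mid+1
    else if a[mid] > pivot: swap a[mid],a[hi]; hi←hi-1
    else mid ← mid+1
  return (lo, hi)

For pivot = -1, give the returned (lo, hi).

(2, 2)

pivot = -1; lo=0, mid=0, hi=8
a[mid]=10>-1: swap a[0],a[8]; hi=7 → [3,4,-1,-3,-2,9,12,7,10]
a[mid]=3>-1: swap a[0],a[7]; hi=6 → [7,4,-1,-3,-2,9,12,3,10]
a[mid]=7>-1: swap a[0],a[6]; hi=5 → [12,4,-1,-3,-2,9,7,3,10]
a[mid]=12>-1: swap a[0],a[5]; hi=4 → [9,4,-1,-3,-2,12,7,3,10]
a[mid]=9>-1: swap a[0],a[4]; hi=3 → [-2,4,-1,-3,9,12,7,3,10]
a[mid]=-2<-1: swap a[0],a[0]; lo=1,mid=1 → [-2,4,-1,-3,9,12,7,3,10]
a[mid]=4>-1: swap a[1],a[3]; hi=2 → [-2,-3,-1,4,9,12,7,3,10]
a[mid]=-3<-1: swap a[1],a[1]; lo=2,mid=2 → [-2,-3,-1,4,9,12,7,3,10]
a[mid]=-1=-1: mid=3
end: lo=2, hi=2; a = [-2,-3,-1,4,9,12,7,3,10]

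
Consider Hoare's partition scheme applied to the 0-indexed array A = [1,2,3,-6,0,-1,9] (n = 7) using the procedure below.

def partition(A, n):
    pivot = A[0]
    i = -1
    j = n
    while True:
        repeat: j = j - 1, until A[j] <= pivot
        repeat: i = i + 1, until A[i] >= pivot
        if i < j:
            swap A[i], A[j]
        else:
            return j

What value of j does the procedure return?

2

pivot = A[0] = 1; i = -1, j = 7
j→5 (A[5]=-1≤1), i→0 (A[0]=1≥1); i<j, swap → [-1,2,3,-6,0,1,9]
j→4 (A[4]=0≤1), i→1 (A[1]=2≥1); i<j, swap → [-1,0,3,-6,2,1,9]
j→3 (A[3]=-6≤1), i→2 (A[2]=3≥1); i<j, swap → [-1,0,-6,3,2,1,9]
j→2, i→3; i≥j, return j=2. A = [-1,0,-6,3,2,1,9]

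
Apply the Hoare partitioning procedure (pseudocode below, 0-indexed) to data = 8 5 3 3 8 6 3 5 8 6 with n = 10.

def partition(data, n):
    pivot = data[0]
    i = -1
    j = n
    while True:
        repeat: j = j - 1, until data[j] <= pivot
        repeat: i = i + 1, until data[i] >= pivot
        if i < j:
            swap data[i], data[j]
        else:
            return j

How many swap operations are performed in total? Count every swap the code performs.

pivot = data[0] = 8; i = -1, j = 10
j→9 (data[9]=6≤8), i→0 (data[0]=8≥8); i<j, swap → 6 5 3 3 8 6 3 5 8 8
j→8 (data[8]=8≤8), i→4 (data[4]=8≥8); i<j, swap → 6 5 3 3 8 6 3 5 8 8
j→7, i→8; i≥j, return j=7. data = 6 5 3 3 8 6 3 5 8 8

2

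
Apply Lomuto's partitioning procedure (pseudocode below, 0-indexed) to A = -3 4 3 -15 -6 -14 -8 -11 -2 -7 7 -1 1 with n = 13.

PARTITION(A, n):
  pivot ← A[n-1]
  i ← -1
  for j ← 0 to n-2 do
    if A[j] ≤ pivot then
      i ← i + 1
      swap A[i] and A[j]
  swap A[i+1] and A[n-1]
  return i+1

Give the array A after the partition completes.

-3 -15 -6 -14 -8 -11 -2 -7 -1 1 7 3 4

pivot = A[12] = 1; i = -1
j=0: A[0]=-3 ≤ 1 → i=0, swap A[0],A[0] (no change) → -3 4 3 -15 -6 -14 -8 -11 -2 -7 7 -1 1
j=1: A[1]=4 > 1 → no swap
j=2: A[2]=3 > 1 → no swap
j=3: A[3]=-15 ≤ 1 → i=1, swap A[1],A[3] → -3 -15 3 4 -6 -14 -8 -11 -2 -7 7 -1 1
j=4: A[4]=-6 ≤ 1 → i=2, swap A[2],A[4] → -3 -15 -6 4 3 -14 -8 -11 -2 -7 7 -1 1
j=5: A[5]=-14 ≤ 1 → i=3, swap A[3],A[5] → -3 -15 -6 -14 3 4 -8 -11 -2 -7 7 -1 1
j=6: A[6]=-8 ≤ 1 → i=4, swap A[4],A[6] → -3 -15 -6 -14 -8 4 3 -11 -2 -7 7 -1 1
j=7: A[7]=-11 ≤ 1 → i=5, swap A[5],A[7] → -3 -15 -6 -14 -8 -11 3 4 -2 -7 7 -1 1
j=8: A[8]=-2 ≤ 1 → i=6, swap A[6],A[8] → -3 -15 -6 -14 -8 -11 -2 4 3 -7 7 -1 1
j=9: A[9]=-7 ≤ 1 → i=7, swap A[7],A[9] → -3 -15 -6 -14 -8 -11 -2 -7 3 4 7 -1 1
j=10: A[10]=7 > 1 → no swap
j=11: A[11]=-1 ≤ 1 → i=8, swap A[8],A[11] → -3 -15 -6 -14 -8 -11 -2 -7 -1 4 7 3 1
final swap A[9],A[12] → -3 -15 -6 -14 -8 -11 -2 -7 -1 1 7 3 4; return 9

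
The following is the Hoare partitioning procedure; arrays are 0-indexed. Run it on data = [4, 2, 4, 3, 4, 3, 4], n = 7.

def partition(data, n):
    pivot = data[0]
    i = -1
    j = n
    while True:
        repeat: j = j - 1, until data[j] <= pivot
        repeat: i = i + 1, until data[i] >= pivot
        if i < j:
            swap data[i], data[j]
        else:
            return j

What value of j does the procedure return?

pivot=4
j stops at 6 (4), i stops at 0 (4); swap ⇒ [4, 2, 4, 3, 4, 3, 4]
j stops at 5 (3), i stops at 2 (4); swap ⇒ [4, 2, 3, 3, 4, 4, 4]
j stops at 4, i stops at 4; i≥j ⇒ return 4. data=[4, 2, 3, 3, 4, 4, 4]

4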